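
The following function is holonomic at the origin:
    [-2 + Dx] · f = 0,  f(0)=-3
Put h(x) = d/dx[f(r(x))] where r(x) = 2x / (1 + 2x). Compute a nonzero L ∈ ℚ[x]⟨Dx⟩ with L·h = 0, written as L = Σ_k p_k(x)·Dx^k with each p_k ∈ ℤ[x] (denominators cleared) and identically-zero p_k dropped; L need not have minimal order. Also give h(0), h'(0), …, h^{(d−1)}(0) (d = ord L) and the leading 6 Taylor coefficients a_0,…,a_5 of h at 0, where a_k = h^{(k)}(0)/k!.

f: a_k = -3, -6, -6, -4, -2, -4/5, …
f∘r: x↦r, Dx↦Dx/r' in L_f ⇒ L₀.
h₀' ⇒ L via d/dx closure of L₀.
L = -8·x + (-1 - 4·x - 4·x^2)·Dx  (order 1).
h: a_k = -12, 0, 48, -128, 192, -512/5, …
ICs: h(0) = -12.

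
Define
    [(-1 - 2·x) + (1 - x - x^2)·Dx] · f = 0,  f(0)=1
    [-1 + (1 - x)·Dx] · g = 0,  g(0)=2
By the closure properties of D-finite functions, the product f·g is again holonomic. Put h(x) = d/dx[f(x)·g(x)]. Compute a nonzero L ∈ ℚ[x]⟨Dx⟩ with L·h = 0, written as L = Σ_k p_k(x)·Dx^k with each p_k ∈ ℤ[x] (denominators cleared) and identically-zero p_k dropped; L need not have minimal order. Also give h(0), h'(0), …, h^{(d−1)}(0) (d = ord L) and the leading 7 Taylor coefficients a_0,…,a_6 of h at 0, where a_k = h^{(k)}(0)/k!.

L = (8 - 6·x - 12·x^2 + 12·x^4) + (-2 + 4·x + 3·x^2 - 8·x^3 + 3·x^5)·Dx  (order 1).
h: a_k = 4, 16, 42, 96, 200, 396, 756, …
ICs: h(0) = 4.

f: a_k = 1, 1, 2, 3, 5, 8, 13, …
g: a_k = 2, 2, 2, 2, 2, 2, 2, …
Sym-product of L_f,L_g gives L₀ (≤ ord 1).
Differentiate: ansatz ord ≤ ord L₀ ⇒ L.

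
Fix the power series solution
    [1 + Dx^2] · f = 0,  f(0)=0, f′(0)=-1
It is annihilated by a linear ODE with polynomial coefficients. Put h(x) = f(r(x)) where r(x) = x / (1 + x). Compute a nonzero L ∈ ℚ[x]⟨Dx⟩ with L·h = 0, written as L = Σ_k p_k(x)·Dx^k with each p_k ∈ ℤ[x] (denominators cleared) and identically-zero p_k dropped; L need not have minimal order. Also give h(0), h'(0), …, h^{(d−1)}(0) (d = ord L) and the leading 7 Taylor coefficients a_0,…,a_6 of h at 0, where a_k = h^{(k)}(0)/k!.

f: a_k = 0, -1, 0, 1/6, 0, -1/120, 0, …
f∘r: x↦r, Dx↦Dx/r' in L_f ⇒ L₀.
L = 1 + (2 + 6·x + 6·x^2 + 2·x^3)·Dx + (1 + 4·x + 6·x^2 + 4·x^3 + x^4)·Dx^2  (order 2).
h: a_k = 0, -1, 1, -5/6, 1/2, -1/120, -5/8, …
ICs: h(0) = 0, h′(0) = -1.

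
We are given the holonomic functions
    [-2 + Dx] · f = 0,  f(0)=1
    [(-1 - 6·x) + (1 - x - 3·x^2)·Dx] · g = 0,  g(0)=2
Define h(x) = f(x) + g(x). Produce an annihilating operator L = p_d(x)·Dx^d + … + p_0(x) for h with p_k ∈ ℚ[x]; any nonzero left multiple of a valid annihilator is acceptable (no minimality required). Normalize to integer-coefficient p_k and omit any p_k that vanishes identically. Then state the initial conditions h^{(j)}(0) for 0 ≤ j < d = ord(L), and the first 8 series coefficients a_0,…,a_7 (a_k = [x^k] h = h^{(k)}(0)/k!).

L = (12 + 16·x + 144·x^2 + 72·x^3) + (-4 - 26·x - 74·x^2 + 24·x^3 + 36·x^4)·Dx + (-1 + 9·x + x^2 - 30·x^3 - 18·x^4)·Dx^2  (order 2).
h: a_k = 3, 4, 10, 46/3, 116/3, 1204/15, 8734/45, 136718/315, …
ICs: h(0) = 3, h′(0) = 4.

f: a_k = 1, 2, 2, 4/3, 2/3, 4/15, 4/45, 8/315, …
g: a_k = 2, 2, 8, 14, 38, 80, 194, 434, …
h₀=f+g: left-lcm gives L₀, ord ≤ 2.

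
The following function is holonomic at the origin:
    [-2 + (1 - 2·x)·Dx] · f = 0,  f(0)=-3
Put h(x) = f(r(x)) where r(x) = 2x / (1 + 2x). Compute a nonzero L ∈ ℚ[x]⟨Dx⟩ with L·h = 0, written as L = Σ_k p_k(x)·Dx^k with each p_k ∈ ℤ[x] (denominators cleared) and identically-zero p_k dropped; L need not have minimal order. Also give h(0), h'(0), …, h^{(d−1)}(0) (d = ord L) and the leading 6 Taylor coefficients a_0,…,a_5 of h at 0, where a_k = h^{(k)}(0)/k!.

L = 4 + (-1 + 4·x^2)·Dx  (order 1).
h: a_k = -3, -12, -24, -48, -96, -192, …
ICs: h(0) = -3.

f: a_k = -3, -6, -12, -24, -48, -96, …
h₀=f(r): pull back L_f along r ⇒ L₀.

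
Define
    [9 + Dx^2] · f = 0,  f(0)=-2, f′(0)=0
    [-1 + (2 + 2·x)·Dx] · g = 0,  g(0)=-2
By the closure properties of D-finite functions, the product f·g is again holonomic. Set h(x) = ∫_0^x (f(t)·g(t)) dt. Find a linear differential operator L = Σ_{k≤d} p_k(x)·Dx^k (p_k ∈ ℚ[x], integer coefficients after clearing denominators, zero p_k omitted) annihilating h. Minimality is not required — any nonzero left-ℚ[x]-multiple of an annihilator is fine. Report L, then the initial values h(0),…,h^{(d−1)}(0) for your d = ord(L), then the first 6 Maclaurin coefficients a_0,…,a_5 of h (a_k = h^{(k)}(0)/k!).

L = (39 + 72·x + 36·x^2)·Dx + (-4 - 4·x)·Dx^2 + (4 + 8·x + 4·x^2)·Dx^3  (order 3).
h: a_k = 0, 4, 1, -37/6, -35/16, 499/160, …
ICs: h(0) = 0, h′(0) = 4, h′′(0) = 2.

f: a_k = -2, 0, 9, 0, -27/4, 0, …
g: a_k = -2, -1, 1/4, -1/8, 5/64, -7/128, …
Product ⇒ symmetric product L₀, ord ≤ 2.
h=∫h₀ ⇒ L = L₀·Dx.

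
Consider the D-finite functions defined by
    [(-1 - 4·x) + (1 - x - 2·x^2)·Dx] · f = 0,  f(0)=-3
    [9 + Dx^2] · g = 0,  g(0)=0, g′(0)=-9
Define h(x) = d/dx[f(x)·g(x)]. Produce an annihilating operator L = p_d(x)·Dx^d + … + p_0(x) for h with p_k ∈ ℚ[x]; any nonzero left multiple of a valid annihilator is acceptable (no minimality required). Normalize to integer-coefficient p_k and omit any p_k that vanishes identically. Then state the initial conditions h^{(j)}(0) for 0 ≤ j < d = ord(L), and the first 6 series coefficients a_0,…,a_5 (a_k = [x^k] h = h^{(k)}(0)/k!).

L = (-33 - 162·x - 243·x^2 + 324·x^3 + 324·x^4) + (-6 - 6·x + 108·x^2 + 144·x^3)·Dx + (5 - 14·x - 19·x^2 + 36·x^3 + 36·x^4)·Dx^2  (order 2).
h: a_k = 27, 54, 243/2, 378, 7749/8, 45927/20, …
ICs: h(0) = 27, h′(0) = 54.

f: a_k = -3, -3, -9, -15, -33, -63, …
g: a_k = 0, -9, 0, 27/2, 0, -243/40, …
h₀=f·g: eliminate ⇒ L₀, order ≤ 1·2.
Derive L from L₀ (diff closure).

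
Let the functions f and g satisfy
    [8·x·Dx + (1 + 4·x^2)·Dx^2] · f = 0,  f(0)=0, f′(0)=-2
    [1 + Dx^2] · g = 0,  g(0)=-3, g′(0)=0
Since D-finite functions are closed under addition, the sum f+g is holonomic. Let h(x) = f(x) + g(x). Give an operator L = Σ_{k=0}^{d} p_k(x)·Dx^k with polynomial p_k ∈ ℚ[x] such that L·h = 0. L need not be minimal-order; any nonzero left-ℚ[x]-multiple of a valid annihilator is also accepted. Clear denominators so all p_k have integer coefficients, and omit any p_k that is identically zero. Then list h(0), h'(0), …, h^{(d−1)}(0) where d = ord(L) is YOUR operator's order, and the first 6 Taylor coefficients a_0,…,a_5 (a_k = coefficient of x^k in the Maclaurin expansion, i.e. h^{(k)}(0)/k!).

f: a_k = 0, -2, 0, 8/3, 0, -32/5, …
g: a_k = -3, 0, 3/2, 0, -1/8, 0, …
Weyl lclm of L_f,L_g ⇒ L₀ (ord ≤ 4).
L = (-376·x + 1600·x^3 + 128·x^5)·Dx + (-7 + 76·x^2 + 432·x^4 + 64·x^6)·Dx^2 + (-376·x + 1600·x^3 + 128·x^5)·Dx^3 + (-7 + 76·x^2 + 432·x^4 + 64·x^6)·Dx^4  (order 4).
h: a_k = -3, -2, 3/2, 8/3, -1/8, -32/5, …
ICs: h(0) = -3, h′(0) = -2, h′′(0) = 3, h′′′(0) = 16.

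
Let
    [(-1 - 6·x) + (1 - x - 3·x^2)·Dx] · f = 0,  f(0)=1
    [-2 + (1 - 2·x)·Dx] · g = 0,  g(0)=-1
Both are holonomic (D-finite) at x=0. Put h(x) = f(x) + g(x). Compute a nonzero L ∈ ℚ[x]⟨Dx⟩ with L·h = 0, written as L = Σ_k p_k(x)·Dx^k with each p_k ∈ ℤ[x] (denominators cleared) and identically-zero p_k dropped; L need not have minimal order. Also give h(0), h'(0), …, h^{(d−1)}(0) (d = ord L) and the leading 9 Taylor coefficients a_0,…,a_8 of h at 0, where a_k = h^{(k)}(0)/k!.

f: a_k = 1, 1, 4, 7, 19, 40, 97, 217, 508, …
g: a_k = -1, -2, -4, -8, -16, -32, -64, -128, -256, …
Weyl lclm of L_f,L_g ⇒ L₀ (ord ≤ 2).
L = (8 - 36·x + 108·x^2 - 72·x^3) + (-2·x - 54·x^2 + 192·x^3 - 144·x^4)·Dx + (-1 + 9·x - 23·x^2 + 6·x^3 + 42·x^4 - 36·x^5)·Dx^2  (order 2).
h: a_k = 0, -1, 0, -1, 3, 8, 33, 89, 252, …
ICs: h(0) = 0, h′(0) = -1.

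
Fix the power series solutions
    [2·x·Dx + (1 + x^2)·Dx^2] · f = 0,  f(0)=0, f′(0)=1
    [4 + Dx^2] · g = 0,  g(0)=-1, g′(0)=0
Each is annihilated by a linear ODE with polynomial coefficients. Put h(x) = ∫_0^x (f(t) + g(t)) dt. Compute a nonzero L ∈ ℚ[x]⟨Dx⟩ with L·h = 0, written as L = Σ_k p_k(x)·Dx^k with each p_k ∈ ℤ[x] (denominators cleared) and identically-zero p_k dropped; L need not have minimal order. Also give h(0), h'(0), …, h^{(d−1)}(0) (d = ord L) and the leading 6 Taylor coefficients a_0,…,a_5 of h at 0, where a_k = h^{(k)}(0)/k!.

f: a_k = 0, 1, 0, -1/3, 0, 1/5, …
g: a_k = -1, 0, 2, 0, -2/3, 0, …
Sum ⇒ L₀ = lclm(L_f,L_g) in ℚ(x)⟨Dx⟩.
h=∫h₀ ⇒ L = L₀·Dx.
L = (-32·x + 80·x^3 + 16·x^5)·Dx^2 + (4 + 32·x^2 + 36·x^4 + 8·x^6)·Dx^3 + (-8·x + 20·x^3 + 4·x^5)·Dx^4 + (1 + 8·x^2 + 9·x^4 + 2·x^6)·Dx^5  (order 5).
h: a_k = 0, -1, 1/2, 2/3, -1/12, -2/15, …
ICs: h(0) = 0, h′(0) = -1, h′′(0) = 1, h′′′(0) = 4, h′′′′(0) = -2.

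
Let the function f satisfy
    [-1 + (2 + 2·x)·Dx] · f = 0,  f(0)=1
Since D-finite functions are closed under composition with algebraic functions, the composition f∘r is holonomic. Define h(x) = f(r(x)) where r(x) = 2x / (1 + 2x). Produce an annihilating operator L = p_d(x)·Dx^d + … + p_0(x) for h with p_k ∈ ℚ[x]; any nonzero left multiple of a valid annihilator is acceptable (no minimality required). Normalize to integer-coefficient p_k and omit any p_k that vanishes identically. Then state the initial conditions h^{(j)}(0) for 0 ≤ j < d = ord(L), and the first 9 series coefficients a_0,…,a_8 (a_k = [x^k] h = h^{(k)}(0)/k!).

f: a_k = 1, 1/2, -1/8, 1/16, -5/128, 7/256, -21/1024, 33/2048, -429/32768, …
f∘r: x↦r, Dx↦Dx/r' in L_f ⇒ L₀.
L = -1 + (1 + 6·x + 8·x^2)·Dx  (order 1).
h: a_k = 1, 1, -5/2, 13/2, -141/8, 399/8, -2353/16, 7205/16, -182461/128, …
ICs: h(0) = 1.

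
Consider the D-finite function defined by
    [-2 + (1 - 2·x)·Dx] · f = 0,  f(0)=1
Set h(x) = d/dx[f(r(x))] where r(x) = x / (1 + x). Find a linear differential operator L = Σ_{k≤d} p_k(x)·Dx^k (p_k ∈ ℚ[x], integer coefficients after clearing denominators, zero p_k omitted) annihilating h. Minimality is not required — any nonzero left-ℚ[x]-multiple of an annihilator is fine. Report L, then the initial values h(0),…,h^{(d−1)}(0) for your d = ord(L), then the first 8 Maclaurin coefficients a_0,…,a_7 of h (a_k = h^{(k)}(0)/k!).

L = 2 + (-1 + x)·Dx  (order 1).
h: a_k = 2, 4, 6, 8, 10, 12, 14, 16, …
ICs: h(0) = 2.

f: a_k = 1, 2, 4, 8, 16, 32, 64, 128, …
h₀=f(r): pull back L_f along r ⇒ L₀.
Differentiate: ansatz ord ≤ ord L₀ ⇒ L.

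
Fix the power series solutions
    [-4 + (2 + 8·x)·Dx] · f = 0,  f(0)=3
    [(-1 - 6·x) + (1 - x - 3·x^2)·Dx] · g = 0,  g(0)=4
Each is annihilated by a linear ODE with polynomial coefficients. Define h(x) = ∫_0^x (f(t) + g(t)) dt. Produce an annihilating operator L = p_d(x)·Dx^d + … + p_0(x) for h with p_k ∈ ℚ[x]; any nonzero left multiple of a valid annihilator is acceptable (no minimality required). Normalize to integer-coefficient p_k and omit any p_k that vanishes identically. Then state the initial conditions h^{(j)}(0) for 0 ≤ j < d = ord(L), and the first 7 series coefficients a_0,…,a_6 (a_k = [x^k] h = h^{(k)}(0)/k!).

L = (20 + 120·x + 216·x^2 + 360·x^3)·Dx + (-12 - 74·x - 306·x^2 - 744·x^3 - 900·x^4)·Dx^2 + (-1 + 9·x + 73·x^2 + 18·x^3 - 354·x^4 - 360·x^5)·Dx^3  (order 3).
h: a_k = 0, 7, 5, 10/3, 10, 46/5, 122/3, …
ICs: h(0) = 0, h′(0) = 7, h′′(0) = 10.

f: a_k = 3, 6, -6, 12, -30, 84, -252, …
g: a_k = 4, 4, 16, 28, 76, 160, 388, …
f+g: L₀ = lclm(L_f,L_g), ord ≤ 1+1.
h=∫₀ˣh₀: take L = L₀·Dx.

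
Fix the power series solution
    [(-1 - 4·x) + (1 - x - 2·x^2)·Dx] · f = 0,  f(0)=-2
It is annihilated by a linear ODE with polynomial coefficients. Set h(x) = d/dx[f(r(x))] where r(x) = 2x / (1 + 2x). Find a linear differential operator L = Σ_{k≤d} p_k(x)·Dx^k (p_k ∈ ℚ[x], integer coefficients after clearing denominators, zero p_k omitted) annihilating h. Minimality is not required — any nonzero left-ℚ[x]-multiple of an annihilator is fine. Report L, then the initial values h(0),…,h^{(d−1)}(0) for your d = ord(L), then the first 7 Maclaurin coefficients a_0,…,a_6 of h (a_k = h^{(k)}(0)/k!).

L = (8 + 48·x + 288·x^2 + 320·x^3) + (-1 - 14·x - 36·x^2 + 56·x^3 + 160·x^4)·Dx  (order 1).
h: a_k = -4, -32, 0, -512, 1280, -9216, 35840, …
ICs: h(0) = -4.

f: a_k = -2, -2, -6, -10, -22, -42, -86, …
L₀ from L_f via x↦r, Dx↦r'^{-1}Dx.
h₀' ⇒ L via d/dx closure of L₀.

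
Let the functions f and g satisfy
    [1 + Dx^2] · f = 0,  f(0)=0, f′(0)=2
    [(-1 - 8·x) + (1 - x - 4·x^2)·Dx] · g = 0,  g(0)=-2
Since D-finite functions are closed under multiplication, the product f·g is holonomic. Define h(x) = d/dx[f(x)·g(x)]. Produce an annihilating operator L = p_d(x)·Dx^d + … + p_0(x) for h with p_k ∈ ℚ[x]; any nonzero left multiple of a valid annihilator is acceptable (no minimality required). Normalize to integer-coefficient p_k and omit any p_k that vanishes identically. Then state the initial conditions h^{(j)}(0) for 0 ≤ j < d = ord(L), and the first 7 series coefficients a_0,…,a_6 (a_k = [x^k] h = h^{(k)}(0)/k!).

f: a_k = 0, 2, 0, -1/3, 0, 1/60, 0, …
g: a_k = -2, -2, -10, -18, -58, -130, -362, …
h₀=f·g: eliminate ⇒ L₀, order ≤ 2·1.
h=h₀': d/dx-closure on L₀ ⇒ L.
L = (159 - 2·x - 7·x^2 + 8·x^3 + 16·x^4) + (22 + 178·x + 24·x^2 + 64·x^3)·Dx + (-7 + 6·x + 25·x^2 + 8·x^3 + 16·x^4)·Dx^2  (order 2).
h: a_k = -4, -8, -58, -424/3, -1127/2, -7621/5, -888089/180, …
ICs: h(0) = -4, h′(0) = -8.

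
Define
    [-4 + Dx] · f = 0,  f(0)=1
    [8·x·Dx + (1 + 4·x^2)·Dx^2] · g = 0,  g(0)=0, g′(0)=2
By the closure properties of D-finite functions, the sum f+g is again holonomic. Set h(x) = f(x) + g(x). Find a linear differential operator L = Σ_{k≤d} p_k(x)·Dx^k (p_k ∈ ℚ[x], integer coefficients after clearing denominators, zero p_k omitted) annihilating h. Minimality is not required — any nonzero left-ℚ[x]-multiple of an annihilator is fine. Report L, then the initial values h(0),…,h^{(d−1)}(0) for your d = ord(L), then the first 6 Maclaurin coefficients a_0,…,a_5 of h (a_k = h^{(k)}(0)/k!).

L = (8 - 32·x - 96·x^2 - 128·x^3)·Dx + (-6 - 8·x^2 - 64·x^4)·Dx^2 + (1 + 2·x + 8·x^2 + 8·x^3 + 16·x^4)·Dx^3  (order 3).
h: a_k = 1, 6, 8, 8, 32/3, 224/15, …
ICs: h(0) = 1, h′(0) = 6, h′′(0) = 16.

f: a_k = 1, 4, 8, 32/3, 32/3, 128/15, …
g: a_k = 0, 2, 0, -8/3, 0, 32/5, …
f+g: L₀ = lclm(L_f,L_g), ord ≤ 1+2.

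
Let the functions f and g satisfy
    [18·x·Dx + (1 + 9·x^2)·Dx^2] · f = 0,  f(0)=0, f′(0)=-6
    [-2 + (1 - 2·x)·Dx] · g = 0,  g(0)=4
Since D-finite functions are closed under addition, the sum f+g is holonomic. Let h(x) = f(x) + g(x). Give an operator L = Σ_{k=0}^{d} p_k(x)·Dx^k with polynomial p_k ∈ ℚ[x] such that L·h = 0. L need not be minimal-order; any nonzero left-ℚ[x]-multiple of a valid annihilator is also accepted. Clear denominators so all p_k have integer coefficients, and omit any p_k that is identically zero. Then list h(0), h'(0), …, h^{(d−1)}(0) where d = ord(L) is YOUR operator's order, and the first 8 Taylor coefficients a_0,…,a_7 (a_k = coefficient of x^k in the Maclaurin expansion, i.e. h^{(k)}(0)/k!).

L = (36 - 288·x - 972·x^2)·Dx + (-21 + 36·x - 9·x^2 - 972·x^3)·Dx^2 + (2 + 5·x + 45·x^3 - 162·x^4)·Dx^3  (order 3).
h: a_k = 4, 2, 16, 50, 64, 154/5, 256, 7958/7, …
ICs: h(0) = 4, h′(0) = 2, h′′(0) = 32.

f: a_k = 0, -6, 0, 18, 0, -486/5, 0, 4374/7, …
g: a_k = 4, 8, 16, 32, 64, 128, 256, 512, …
L₀ := lclm(L_f,L_g); ord L₀ ≤ 2+1.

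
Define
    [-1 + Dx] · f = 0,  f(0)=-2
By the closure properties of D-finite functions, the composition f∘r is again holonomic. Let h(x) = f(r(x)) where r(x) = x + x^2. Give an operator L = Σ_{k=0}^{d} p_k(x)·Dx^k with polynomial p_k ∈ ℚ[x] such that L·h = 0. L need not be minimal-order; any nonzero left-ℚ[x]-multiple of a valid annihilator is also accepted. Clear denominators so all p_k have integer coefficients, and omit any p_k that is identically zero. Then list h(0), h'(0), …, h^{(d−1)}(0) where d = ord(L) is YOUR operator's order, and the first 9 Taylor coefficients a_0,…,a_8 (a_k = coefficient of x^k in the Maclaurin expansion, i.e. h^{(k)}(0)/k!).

f: a_k = -2, -2, -1, -1/3, -1/12, -1/60, -1/360, -1/2520, -1/20160, …
f∘r: x↦r, Dx↦Dx/r' in L_f ⇒ L₀.
L = (-1 - 2·x) + Dx  (order 1).
h: a_k = -2, -2, -3, -7/3, -25/12, -27/20, -331/360, -1303/2520, -1979/6720, …
ICs: h(0) = -2.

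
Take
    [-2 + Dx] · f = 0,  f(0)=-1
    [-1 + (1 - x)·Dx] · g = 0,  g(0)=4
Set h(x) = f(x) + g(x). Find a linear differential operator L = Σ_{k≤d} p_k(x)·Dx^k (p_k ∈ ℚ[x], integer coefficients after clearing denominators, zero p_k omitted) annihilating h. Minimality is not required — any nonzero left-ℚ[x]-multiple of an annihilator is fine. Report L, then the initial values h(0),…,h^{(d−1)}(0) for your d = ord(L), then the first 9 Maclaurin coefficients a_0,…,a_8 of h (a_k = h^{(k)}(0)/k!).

f: a_k = -1, -2, -2, -4/3, -2/3, -4/15, -4/45, -8/315, -2/315, …
g: a_k = 4, 4, 4, 4, 4, 4, 4, 4, 4, …
L₀ := lclm(L_f,L_g); ord L₀ ≤ 1+1.
L = 4·x + (2 - 8·x + 4·x^2)·Dx + (-1 + 3·x - 2·x^2)·Dx^2  (order 2).
h: a_k = 3, 2, 2, 8/3, 10/3, 56/15, 176/45, 1252/315, 1258/315, …
ICs: h(0) = 3, h′(0) = 2.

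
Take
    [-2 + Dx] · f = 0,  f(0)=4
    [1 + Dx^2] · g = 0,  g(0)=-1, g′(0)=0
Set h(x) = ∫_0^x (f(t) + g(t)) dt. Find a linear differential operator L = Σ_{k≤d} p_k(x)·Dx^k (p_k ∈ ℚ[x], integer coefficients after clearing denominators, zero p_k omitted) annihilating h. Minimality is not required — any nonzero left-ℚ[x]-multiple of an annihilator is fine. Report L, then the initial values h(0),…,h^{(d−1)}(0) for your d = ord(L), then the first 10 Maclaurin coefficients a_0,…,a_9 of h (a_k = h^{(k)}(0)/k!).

f: a_k = 4, 8, 8, 16/3, 8/3, 16/15, 16/45, 32/315, 8/315, 16/2835, …
g: a_k = -1, 0, 1/2, 0, -1/24, 0, 1/720, 0, -1/40320, 0, …
Weyl lclm of L_f,L_g ⇒ L₀ (ord ≤ 3).
∫: right-multiply L₀ by Dx.
L = -2·Dx + Dx^2 - 2·Dx^3 + Dx^4  (order 4).
h: a_k = 0, 3, 4, 17/6, 4/3, 21/40, 8/45, 257/5040, 4/315, 341/120960, …
ICs: h(0) = 0, h′(0) = 3, h′′(0) = 8, h′′′(0) = 17.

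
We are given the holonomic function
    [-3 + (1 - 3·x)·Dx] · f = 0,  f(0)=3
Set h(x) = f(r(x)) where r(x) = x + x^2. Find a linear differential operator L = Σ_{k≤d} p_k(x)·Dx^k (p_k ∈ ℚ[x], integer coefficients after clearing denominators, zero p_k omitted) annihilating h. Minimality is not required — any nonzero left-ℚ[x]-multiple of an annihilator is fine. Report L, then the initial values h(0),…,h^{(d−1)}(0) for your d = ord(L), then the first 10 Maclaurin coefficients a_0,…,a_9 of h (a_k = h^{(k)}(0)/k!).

f: a_k = 3, 9, 27, 81, 243, 729, 2187, 6561, 19683, 59049, …
L₀ from L_f via x↦r, Dx↦r'^{-1}Dx.
L = (3 + 6·x) + (-1 + 3·x + 3·x^2)·Dx  (order 1).
h: a_k = 3, 9, 36, 135, 513, 1944, 7371, 27945, 105948, 401679, …
ICs: h(0) = 3.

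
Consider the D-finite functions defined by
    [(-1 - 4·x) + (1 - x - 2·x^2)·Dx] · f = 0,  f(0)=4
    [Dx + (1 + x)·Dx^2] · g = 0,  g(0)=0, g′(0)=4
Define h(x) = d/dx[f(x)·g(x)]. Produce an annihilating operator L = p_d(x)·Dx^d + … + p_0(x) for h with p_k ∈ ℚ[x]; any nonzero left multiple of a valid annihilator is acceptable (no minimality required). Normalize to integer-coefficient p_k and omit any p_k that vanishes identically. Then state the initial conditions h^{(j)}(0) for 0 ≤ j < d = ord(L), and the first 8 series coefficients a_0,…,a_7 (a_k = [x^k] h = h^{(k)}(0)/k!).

L = (72 + 180·x + 144·x^2) + (13 + 93·x + 192·x^2 + 112·x^3)·Dx + (-5 - 8·x + 15·x^2 + 34·x^3 + 16·x^4)·Dx^2  (order 2).
h: a_k = 16, 16, 136, 688/3, 756, 7896/5, 19876/5, 61168/7, …
ICs: h(0) = 16, h′(0) = 16.

f: a_k = 4, 4, 12, 20, 44, 84, 172, 340, …
g: a_k = 0, 4, -2, 4/3, -1, 4/5, -2/3, 4/7, …
Product ⇒ symmetric product L₀, ord ≤ 2.
h=h₀': d/dx-closure on L₀ ⇒ L.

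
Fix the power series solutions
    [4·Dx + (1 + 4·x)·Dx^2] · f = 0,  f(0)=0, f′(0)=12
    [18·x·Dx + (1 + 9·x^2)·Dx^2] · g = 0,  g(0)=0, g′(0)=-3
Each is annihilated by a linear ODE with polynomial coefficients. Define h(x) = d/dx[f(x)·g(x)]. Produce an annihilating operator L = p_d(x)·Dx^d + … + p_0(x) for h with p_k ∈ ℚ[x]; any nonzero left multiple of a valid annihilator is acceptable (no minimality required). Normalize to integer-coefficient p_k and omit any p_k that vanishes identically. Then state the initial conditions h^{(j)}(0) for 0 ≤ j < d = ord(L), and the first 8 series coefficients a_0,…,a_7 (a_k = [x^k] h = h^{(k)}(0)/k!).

f: a_k = 0, 12, -24, 64, -192, 3072/5, -2048, 49152/7, …
g: a_k = 0, -3, 0, 9, 0, -243/5, 0, 2187/7, …
L₀ := L_f ⊗_s L_g (sym. prod.), ord ≤ 4.
h=h₀': d/dx-closure on L₀ ⇒ L.
L = (2448 + 17280·x + 76464·x^2 + 518400·x^3 + 1399680·x^4 + 2426112·x^5 + 1679616·x^7) + (452 + 10800·x + 98028·x^2 + 491184·x^3 + 1840320·x^4 + 4339008·x^5 + 6531840·x^6 + 1259712·x^7 + 5878656·x^8)·Dx + (136 + 1912·x + 18576·x^2 + 103608·x^3 + 389448·x^4 + 1100304·x^5 + 2239488·x^6 + 3277584·x^7 + 1259712·x^8 + 3359232·x^9)·Dx^2 + (13 + 176·x + 1234·x^2 + 6048·x^3 + 22833·x^4 + 68688·x^5 + 154224·x^6 + 279936·x^7 + 399492·x^8 + 209952·x^9 + 419904·x^10)·Dx^3  (order 3).
h: a_k = 0, -72, 216, -336, 1800, -55512/5, 195384/5, -595872/5, …
ICs: h(0) = 0, h′(0) = -72, h′′(0) = 432.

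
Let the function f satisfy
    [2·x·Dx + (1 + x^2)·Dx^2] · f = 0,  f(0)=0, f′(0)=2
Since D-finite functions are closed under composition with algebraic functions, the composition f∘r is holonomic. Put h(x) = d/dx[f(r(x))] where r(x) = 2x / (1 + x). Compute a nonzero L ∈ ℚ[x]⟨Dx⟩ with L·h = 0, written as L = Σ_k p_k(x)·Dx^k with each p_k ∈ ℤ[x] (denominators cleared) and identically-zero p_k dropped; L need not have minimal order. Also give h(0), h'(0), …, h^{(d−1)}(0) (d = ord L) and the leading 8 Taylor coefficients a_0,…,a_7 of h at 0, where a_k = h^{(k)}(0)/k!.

L = (2 + 10·x) + (1 + 2·x + 5·x^2)·Dx  (order 1).
h: a_k = 4, -8, -4, 48, -76, -88, 556, -672, …
ICs: h(0) = 4.

f: a_k = 0, 2, 0, -2/3, 0, 2/5, 0, -2/7, …
f∘r: x↦r, Dx↦Dx/r' in L_f ⇒ L₀.
Differentiate: ansatz ord ≤ ord L₀ ⇒ L.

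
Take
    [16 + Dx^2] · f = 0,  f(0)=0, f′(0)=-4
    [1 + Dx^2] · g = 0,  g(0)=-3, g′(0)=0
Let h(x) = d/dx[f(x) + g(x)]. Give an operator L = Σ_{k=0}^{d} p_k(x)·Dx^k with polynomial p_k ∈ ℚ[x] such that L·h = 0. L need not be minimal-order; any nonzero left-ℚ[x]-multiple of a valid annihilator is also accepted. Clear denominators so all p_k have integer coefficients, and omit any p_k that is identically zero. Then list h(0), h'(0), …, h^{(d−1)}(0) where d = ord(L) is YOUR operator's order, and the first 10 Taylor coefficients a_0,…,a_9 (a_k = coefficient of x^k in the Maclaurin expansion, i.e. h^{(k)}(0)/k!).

f: a_k = 0, -4, 0, 32/3, 0, -128/15, 0, 1024/315, 0, -2048/2835, …
g: a_k = -3, 0, 3/2, 0, -1/8, 0, 1/240, 0, -1/13440, 0, …
Sum ⇒ L₀ = lclm(L_f,L_g) in ℚ(x)⟨Dx⟩.
h₀' ⇒ L via d/dx closure of L₀.
L = 16 + 17·Dx^2 + Dx^4  (order 4).
h: a_k = -4, 3, 32, -1/2, -128/3, 1/40, 1024/45, -1/1680, -2048/315, 1/120960, …
ICs: h(0) = -4, h′(0) = 3, h′′(0) = 64, h′′′(0) = -3.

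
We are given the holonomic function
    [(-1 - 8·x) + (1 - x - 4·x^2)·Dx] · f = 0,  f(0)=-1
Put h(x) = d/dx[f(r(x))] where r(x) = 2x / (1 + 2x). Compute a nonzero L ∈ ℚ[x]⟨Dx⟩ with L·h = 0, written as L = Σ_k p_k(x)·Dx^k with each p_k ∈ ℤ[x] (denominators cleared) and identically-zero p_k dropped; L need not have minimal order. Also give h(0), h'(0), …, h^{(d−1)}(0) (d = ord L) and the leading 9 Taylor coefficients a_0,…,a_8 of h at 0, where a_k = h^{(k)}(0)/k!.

f: a_k = -1, -1, -5, -9, -29, -65, -181, -441, -1165, …
f∘r: x↦r, Dx↦Dx/r' in L_f ⇒ L₀.
Derive L from L₀ (diff closure).
L = (16 + 96·x + 960·x^2 + 1152·x^3) + (-1 - 22·x - 60·x^2 + 248·x^3 + 576·x^4)·Dx  (order 1).
h: a_k = -2, -32, 0, -1024, 2560, -30720, 129024, -950272, 4792320, …
ICs: h(0) = -2.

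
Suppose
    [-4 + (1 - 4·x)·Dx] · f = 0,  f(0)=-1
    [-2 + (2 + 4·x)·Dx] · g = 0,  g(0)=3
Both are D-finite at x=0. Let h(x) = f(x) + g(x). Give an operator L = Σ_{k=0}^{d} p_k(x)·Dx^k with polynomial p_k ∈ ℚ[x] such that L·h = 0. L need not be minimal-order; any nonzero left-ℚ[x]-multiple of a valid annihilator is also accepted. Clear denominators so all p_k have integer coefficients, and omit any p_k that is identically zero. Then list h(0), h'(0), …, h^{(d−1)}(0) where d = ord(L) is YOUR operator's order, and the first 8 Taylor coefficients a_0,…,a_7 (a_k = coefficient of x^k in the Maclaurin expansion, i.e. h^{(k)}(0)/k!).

L = (-12 - 16·x) + (11 + 40·x + 48·x^2)·Dx + (-1 - 2·x + 16·x^2 + 32·x^3)·Dx^2  (order 2).
h: a_k = 2, -1, -35/2, -125/2, -2063/8, -8171/8, -65599/16, -262045/16, …
ICs: h(0) = 2, h′(0) = -1.

f: a_k = -1, -4, -16, -64, -256, -1024, -4096, -16384, …
g: a_k = 3, 3, -3/2, 3/2, -15/8, 21/8, -63/16, 99/16, …
f+g: L₀ = lclm(L_f,L_g), ord ≤ 1+1.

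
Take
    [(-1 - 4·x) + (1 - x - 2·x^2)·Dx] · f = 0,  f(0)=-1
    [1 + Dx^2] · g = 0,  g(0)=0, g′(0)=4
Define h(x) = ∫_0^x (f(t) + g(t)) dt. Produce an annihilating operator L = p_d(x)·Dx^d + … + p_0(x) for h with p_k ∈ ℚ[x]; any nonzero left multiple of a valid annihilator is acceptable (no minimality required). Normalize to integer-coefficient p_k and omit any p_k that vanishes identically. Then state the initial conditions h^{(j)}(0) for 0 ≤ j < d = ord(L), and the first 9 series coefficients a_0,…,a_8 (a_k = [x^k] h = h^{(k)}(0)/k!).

f: a_k = -1, -1, -3, -5, -11, -21, -43, -85, -171, …
g: a_k = 0, 4, 0, -2/3, 0, 1/30, 0, -1/1260, 0, …
Weyl lclm of L_f,L_g ⇒ L₀ (ord ≤ 3).
h=∫h₀ ⇒ L = L₀·Dx.
L = (31 + 146·x + 133·x^2 + 184·x^3 + 20·x^4 + 16·x^5)·Dx + (-7 - 3·x + 3·x^2 + 37·x^3 + 42·x^4 + 12·x^5 + 8·x^6)·Dx^2 + (31 + 146·x + 133·x^2 + 184·x^3 + 20·x^4 + 16·x^5)·Dx^3 + (-7 - 3·x + 3·x^2 + 37·x^3 + 42·x^4 + 12·x^5 + 8·x^6)·Dx^4  (order 4).
h: a_k = 0, -1, 3/2, -1, -17/12, -11/5, -629/180, -43/7, -107101/10080, …
ICs: h(0) = 0, h′(0) = -1, h′′(0) = 3, h′′′(0) = -6.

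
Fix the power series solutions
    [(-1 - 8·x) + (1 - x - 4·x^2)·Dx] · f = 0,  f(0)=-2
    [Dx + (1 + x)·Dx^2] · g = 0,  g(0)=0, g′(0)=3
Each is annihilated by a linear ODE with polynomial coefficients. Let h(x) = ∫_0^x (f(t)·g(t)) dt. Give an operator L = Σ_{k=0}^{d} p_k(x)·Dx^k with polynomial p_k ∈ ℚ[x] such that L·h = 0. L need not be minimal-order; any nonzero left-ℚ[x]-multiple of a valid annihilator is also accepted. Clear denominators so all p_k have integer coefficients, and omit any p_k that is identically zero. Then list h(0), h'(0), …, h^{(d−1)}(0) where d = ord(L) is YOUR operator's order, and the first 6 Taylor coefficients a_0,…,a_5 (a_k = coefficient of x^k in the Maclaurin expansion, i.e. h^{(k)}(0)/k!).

L = (9 + 16·x)·Dx + (1 + 19·x + 20·x^2)·Dx^2 + (-1 + 5·x^2 + 4·x^3)·Dx^3  (order 3).
h: a_k = 0, 0, -3, -1, -29/4, -79/10, …
ICs: h(0) = 0, h′(0) = 0, h′′(0) = -6.

f: a_k = -2, -2, -10, -18, -58, -130, …
g: a_k = 0, 3, -3/2, 1, -3/4, 3/5, …
L₀ := L_f ⊗_s L_g (sym. prod.), ord ≤ 2.
h=∫₀ˣh₀: take L = L₀·Dx.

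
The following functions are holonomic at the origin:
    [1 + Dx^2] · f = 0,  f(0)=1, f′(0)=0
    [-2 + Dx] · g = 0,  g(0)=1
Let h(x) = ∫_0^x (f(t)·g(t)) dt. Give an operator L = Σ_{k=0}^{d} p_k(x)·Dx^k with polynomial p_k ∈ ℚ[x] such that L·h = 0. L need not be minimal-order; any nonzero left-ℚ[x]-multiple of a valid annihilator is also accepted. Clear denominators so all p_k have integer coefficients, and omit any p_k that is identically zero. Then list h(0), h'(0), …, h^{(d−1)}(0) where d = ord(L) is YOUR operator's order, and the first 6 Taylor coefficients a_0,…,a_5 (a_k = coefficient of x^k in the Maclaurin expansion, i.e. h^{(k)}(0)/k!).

L = 5·Dx - 4·Dx^2 + Dx^3  (order 3).
h: a_k = 0, 1, 1, 1/2, 1/12, -7/120, …
ICs: h(0) = 0, h′(0) = 1, h′′(0) = 2.

f: a_k = 1, 0, -1/2, 0, 1/24, 0, …
g: a_k = 1, 2, 2, 4/3, 2/3, 4/15, …
h₀=f·g: eliminate ⇒ L₀, order ≤ 2·1.
h=∫h₀ ⇒ L = L₀·Dx.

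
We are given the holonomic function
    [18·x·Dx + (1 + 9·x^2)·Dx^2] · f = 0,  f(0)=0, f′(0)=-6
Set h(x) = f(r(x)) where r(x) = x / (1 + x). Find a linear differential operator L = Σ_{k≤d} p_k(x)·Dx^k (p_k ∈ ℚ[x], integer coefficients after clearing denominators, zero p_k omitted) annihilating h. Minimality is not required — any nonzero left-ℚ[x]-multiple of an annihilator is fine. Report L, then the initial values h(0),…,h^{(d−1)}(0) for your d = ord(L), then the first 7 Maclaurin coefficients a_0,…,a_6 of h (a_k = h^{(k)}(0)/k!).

f: a_k = 0, -6, 0, 18, 0, -486/5, 0, …
Change of var in L_f (x↦r) gives L₀.
L = (2 + 20·x)·Dx + (1 + 2·x + 10·x^2)·Dx^2  (order 2).
h: a_k = 0, -6, 6, 12, -48, 24/5, 312, …
ICs: h(0) = 0, h′(0) = -6.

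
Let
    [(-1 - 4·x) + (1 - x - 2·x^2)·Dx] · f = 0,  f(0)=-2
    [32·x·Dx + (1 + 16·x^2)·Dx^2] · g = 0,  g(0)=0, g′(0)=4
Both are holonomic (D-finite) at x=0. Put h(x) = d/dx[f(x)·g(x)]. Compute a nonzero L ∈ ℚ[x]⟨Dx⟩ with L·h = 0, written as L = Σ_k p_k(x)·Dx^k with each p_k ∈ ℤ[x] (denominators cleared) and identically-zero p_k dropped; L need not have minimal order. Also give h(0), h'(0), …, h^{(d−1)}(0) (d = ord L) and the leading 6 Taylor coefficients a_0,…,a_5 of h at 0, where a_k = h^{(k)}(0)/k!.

L = (-36 + 2880·x^2 + 6144·x^3 + 18432·x^4) + (11 + 60·x - 144·x^2 - 64·x^3 + 6144·x^4 + 12288·x^5)·Dx + (-1 - 7·x - 54·x^2 - 48·x^3 - 512·x^4 + 1024·x^5 + 1536·x^6)·Dx^2  (order 2).
h: a_k = -8, -16, 56, 32/3, -1848, -10928/5, …
ICs: h(0) = -8, h′(0) = -16.

f: a_k = -2, -2, -6, -10, -22, -42, …
g: a_k = 0, 4, 0, -64/3, 0, 1024/5, …
Sym-product of L_f,L_g gives L₀ (≤ ord 2).
h=h₀': d/dx-closure on L₀ ⇒ L.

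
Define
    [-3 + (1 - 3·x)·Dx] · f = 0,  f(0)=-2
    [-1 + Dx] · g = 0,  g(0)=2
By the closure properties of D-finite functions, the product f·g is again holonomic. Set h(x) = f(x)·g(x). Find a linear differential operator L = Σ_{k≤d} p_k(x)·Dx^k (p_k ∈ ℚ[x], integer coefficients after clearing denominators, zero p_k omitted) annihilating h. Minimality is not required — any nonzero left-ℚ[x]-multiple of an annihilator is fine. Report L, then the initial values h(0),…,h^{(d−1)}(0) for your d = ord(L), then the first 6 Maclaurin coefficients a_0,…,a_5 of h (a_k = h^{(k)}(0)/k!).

L = (4 - 3·x) + (-1 + 3·x)·Dx  (order 1).
h: a_k = -4, -16, -50, -452/3, -2713/6, -20348/15, …
ICs: h(0) = -4.

f: a_k = -2, -6, -18, -54, -162, -486, …
g: a_k = 2, 2, 1, 1/3, 1/12, 1/60, …
h₀=f·g: eliminate ⇒ L₀, order ≤ 1·1.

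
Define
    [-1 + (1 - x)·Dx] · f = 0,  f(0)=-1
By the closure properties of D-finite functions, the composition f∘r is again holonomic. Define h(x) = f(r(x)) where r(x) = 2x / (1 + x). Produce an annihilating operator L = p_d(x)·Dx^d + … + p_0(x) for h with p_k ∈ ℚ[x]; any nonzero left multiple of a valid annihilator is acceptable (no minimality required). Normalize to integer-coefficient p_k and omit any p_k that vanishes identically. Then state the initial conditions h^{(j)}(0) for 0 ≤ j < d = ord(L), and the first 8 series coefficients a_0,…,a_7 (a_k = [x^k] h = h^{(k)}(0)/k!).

L = 2 + (-1 + x^2)·Dx  (order 1).
h: a_k = -1, -2, -2, -2, -2, -2, -2, -2, …
ICs: h(0) = -1.

f: a_k = -1, -1, -1, -1, -1, -1, -1, -1, …
L₀ from L_f via x↦r, Dx↦r'^{-1}Dx.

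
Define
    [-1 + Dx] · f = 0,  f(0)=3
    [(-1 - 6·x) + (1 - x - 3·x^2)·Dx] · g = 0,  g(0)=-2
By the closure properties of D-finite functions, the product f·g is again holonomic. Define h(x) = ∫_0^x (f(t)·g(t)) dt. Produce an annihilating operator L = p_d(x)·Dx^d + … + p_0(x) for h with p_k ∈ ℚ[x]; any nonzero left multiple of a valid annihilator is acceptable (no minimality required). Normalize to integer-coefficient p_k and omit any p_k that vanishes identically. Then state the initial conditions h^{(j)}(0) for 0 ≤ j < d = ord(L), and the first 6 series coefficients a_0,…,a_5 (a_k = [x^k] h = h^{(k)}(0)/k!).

L = (2 + 5·x - 3·x^2)·Dx + (-1 + x + 3·x^2)·Dx^2  (order 2).
h: a_k = 0, -6, -6, -11, -35/2, -677/20, …
ICs: h(0) = 0, h′(0) = -6.

f: a_k = 3, 3, 3/2, 1/2, 1/8, 1/40, …
g: a_k = -2, -2, -8, -14, -38, -80, …
h₀=f·g: eliminate ⇒ L₀, order ≤ 1·1.
∫: right-multiply L₀ by Dx.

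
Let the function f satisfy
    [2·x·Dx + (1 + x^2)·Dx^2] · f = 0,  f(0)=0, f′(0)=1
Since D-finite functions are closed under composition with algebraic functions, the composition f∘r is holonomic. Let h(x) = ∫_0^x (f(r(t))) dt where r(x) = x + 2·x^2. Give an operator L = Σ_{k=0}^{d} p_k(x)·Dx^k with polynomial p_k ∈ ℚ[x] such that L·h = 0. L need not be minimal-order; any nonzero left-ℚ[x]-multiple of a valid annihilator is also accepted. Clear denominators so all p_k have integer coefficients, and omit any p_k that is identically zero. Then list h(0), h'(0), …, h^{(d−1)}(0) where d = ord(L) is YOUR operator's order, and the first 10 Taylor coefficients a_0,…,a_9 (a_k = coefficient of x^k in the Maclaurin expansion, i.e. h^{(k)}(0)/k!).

L = (-4 + 2·x + 16·x^2 + 48·x^3 + 48·x^4)·Dx^2 + (1 + 4·x + x^2 + 8·x^3 + 20·x^4 + 16·x^5)·Dx^3  (order 3).
h: a_k = 0, 0, 1/2, 2/3, -1/12, -2/5, -19/30, -2/21, 55/56, 14/9, …
ICs: h(0) = 0, h′(0) = 0, h′′(0) = 1.

f: a_k = 0, 1, 0, -1/3, 0, 1/5, 0, -1/7, 0, 1/9, …
f∘r: x↦r, Dx↦Dx/r' in L_f ⇒ L₀.
h=∫₀ˣh₀: take L = L₀·Dx.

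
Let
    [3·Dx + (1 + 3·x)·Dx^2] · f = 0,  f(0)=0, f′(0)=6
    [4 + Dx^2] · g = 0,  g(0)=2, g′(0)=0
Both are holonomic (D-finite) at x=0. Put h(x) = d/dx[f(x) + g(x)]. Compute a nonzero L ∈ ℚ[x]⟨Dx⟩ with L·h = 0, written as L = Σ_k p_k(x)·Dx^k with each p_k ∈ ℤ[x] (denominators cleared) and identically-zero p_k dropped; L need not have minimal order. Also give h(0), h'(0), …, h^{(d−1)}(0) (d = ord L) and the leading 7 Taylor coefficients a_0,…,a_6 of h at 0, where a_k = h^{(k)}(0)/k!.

f: a_k = 0, 6, -9, 18, -81/2, 486/5, -243, …
g: a_k = 2, 0, -4, 0, 4/3, 0, -8/45, …
h₀=f+g: left-lcm gives L₀, ord ≤ 4.
Differentiate: ansatz ord ≤ ord L₀ ⇒ L.
L = (348 + 144·x + 216·x^2) + (44 + 180·x + 216·x^2 + 216·x^3)·Dx + (87 + 36·x + 54·x^2)·Dx^2 + (11 + 45·x + 54·x^2 + 54·x^3)·Dx^3  (order 3).
h: a_k = 6, -26, 54, -470/3, 486, -21886/15, 4374, …
ICs: h(0) = 6, h′(0) = -26, h′′(0) = 108.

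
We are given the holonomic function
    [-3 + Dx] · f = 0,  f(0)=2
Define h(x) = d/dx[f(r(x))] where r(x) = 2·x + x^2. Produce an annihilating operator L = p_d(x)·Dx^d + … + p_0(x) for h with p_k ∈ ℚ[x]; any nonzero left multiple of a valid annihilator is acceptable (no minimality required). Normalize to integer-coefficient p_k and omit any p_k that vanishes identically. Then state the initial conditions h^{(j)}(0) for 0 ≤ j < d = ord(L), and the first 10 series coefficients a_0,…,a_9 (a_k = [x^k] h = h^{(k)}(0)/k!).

f: a_k = 2, 6, 9, 9, 27/4, 81/20, 81/40, 243/280, 729/2240, 243/2240, …
Substitute x→r, Dx→(1/r')Dx; clear ⇒ L₀.
h=h₀': d/dx-closure on L₀ ⇒ L.
L = (7 + 12·x + 6·x^2) + (-1 - x)·Dx  (order 1).
h: a_k = 12, 84, 324, 900, 1998, 18738/5, 30726/5, 315522/35, 24057/2, 1034613/70, …
ICs: h(0) = 12.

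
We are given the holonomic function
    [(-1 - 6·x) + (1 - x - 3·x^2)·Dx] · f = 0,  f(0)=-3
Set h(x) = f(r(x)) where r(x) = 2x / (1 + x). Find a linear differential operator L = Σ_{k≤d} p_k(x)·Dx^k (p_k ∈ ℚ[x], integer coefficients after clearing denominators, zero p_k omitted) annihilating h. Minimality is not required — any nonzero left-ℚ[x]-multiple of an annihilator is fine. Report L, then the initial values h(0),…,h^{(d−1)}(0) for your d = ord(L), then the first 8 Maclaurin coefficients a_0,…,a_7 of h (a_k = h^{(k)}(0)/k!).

f: a_k = -3, -3, -12, -21, -57, -120, -291, -651, …
L₀ from L_f via x↦r, Dx↦r'^{-1}Dx.
L = (2 + 26·x) + (-1 - x + 13·x^2 + 13·x^3)·Dx  (order 1).
h: a_k = -3, -6, -42, -78, -546, -1014, -7098, -13182, …
ICs: h(0) = -3.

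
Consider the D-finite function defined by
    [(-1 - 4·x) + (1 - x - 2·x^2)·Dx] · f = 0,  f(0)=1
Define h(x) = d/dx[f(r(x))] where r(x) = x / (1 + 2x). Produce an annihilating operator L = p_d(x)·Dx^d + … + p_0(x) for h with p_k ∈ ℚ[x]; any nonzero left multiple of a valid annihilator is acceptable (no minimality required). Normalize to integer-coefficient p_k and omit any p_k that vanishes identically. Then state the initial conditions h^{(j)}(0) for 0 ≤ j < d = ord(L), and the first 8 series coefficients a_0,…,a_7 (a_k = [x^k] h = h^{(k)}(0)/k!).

f: a_k = 1, 1, 3, 5, 11, 21, 43, 85, …
f∘r: x↦r, Dx↦Dx/r' in L_f ⇒ L₀.
Differentiate: ansatz ord ≤ ord L₀ ⇒ L.
L = 2 + (-1 - 11·x - 36·x^2 - 36·x^3)·Dx  (order 1).
h: a_k = 1, 2, -9, 36, -135, 486, -1701, 5832, …
ICs: h(0) = 1.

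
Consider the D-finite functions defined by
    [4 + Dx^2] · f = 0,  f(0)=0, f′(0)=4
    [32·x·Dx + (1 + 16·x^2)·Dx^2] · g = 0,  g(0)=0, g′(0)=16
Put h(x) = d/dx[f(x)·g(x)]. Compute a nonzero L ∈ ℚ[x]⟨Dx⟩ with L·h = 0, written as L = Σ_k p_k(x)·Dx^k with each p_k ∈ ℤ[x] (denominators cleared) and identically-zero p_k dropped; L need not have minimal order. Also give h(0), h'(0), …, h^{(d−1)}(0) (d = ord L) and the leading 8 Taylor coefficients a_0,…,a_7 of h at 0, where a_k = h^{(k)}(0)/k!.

f: a_k = 0, 4, 0, -8/3, 0, 8/15, 0, -16/315, …
g: a_k = 0, 16, 0, -256/3, 0, 4096/5, 0, -65536/7, …
h₀=f·g: eliminate ⇒ L₀, order ≤ 2·2.
Derive L from L₀ (diff closure).
L = (62288 + 2213376·x^2 + 73428992·x^4 + 58982400·x^6 + 3145728·x^8 - 167772160·x^10 + 268435456·x^12) + (35072·x + 2871296·x^3 + 39976960·x^5 + 52428800·x^7 + 83886080·x^9 + 268435456·x^11)·Dx + (15912 + 579328·x^2 + 18954240·x^4 + 19529728·x^6 + 9961472·x^8 - 16777216·x^10 + 134217728·x^12)·Dx^2 + (8768·x + 717824·x^3 + 9994240·x^5 + 13107200·x^7 + 20971520·x^9 + 67108864·x^11)·Dx^3 + (85 + 6496·x^2 + 149248·x^4 + 1196032·x^6 + 2293760·x^8 + 6291456·x^10 + 16777216·x^12)·Dx^4  (order 4).
h: a_k = 0, 128, 0, -1536, 0, 63232/3, 0, -317440, …
ICs: h(0) = 0, h′(0) = 128, h′′(0) = 0, h′′′(0) = -9216.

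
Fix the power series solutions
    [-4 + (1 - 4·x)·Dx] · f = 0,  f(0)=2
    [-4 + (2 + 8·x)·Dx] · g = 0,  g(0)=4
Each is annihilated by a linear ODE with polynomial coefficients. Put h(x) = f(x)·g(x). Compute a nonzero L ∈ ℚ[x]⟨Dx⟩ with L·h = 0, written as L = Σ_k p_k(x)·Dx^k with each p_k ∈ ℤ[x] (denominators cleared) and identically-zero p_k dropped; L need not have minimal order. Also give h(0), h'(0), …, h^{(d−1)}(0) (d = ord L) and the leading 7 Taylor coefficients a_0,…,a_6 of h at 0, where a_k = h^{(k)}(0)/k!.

f: a_k = 2, 8, 32, 128, 512, 2048, 8192, …
g: a_k = 4, 8, -8, 16, -40, 112, -336, …
Product ⇒ symmetric product L₀, ord ≤ 1.
L = (6 + 8·x) + (-1 + 16·x^2)·Dx  (order 1).
h: a_k = 8, 48, 176, 736, 2864, 11680, 46048, …
ICs: h(0) = 8.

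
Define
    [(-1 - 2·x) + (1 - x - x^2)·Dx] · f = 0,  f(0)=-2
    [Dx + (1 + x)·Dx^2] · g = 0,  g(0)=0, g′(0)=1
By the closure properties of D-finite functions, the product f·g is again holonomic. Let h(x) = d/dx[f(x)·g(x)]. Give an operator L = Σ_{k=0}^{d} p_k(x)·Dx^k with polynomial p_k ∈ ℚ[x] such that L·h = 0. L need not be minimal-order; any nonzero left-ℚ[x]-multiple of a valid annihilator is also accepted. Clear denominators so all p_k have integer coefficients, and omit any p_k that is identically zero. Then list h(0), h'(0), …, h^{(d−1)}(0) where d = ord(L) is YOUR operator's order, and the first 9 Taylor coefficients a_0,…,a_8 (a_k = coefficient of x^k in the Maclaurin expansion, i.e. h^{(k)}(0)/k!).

f: a_k = -2, -2, -4, -6, -10, -16, -26, -42, -68, …
g: a_k = 0, 1, -1/2, 1/3, -1/4, 1/5, -1/6, 1/7, -1/8, …
Product ⇒ symmetric product L₀, ord ≤ 2.
Derive L from L₀ (diff closure).
L = (26 + 54·x + 36·x^2) + (7 + 37·x + 60·x^2 + 28·x^3)·Dx + (-3 - 4·x + 6·x^2 + 11·x^3 + 4·x^4)·Dx^2  (order 2).
h: a_k = -2, -2, -11, -50/3, -247/6, -362/5, -1441/10, -27218/105, -13409/28, …
ICs: h(0) = -2, h′(0) = -2.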